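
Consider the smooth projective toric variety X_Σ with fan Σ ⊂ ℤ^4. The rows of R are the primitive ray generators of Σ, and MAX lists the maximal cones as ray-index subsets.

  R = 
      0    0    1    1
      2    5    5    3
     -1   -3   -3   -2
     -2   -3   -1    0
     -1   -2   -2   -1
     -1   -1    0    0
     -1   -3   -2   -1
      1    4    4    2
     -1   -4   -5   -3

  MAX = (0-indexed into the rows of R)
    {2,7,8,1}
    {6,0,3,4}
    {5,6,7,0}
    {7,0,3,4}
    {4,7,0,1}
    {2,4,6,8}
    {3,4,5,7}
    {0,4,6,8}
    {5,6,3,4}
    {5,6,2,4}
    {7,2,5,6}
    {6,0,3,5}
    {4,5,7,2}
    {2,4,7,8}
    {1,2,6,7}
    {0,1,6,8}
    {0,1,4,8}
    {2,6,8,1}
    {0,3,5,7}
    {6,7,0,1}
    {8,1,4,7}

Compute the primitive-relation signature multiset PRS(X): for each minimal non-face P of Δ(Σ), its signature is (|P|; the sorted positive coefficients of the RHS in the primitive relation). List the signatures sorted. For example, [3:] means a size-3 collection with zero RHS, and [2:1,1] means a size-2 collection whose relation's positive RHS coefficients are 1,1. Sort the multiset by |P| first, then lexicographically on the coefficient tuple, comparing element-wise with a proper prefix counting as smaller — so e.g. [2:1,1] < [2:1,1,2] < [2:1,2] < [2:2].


Minimal non-faces — 13 found among 9 rays, 21 max cones:

  P = {0,2}:  v_{0} + v_{2} = v_{6} ; sig = [2:1]
  P = {1,5}:  v_{1} + v_{5} = v_{0} + v_{7} ; sig = [2:1,1]
  P = {5,8}:  v_{5} + v_{8} = v_{2} + v_{4} ; sig = [2:1,1]
  P = {2,3}:  v_{2} + v_{3} = v_{4} + v_{5} + v_{6} ; sig = [2:1,1,1]
  P = {1,3}:  v_{1} + v_{3} = 2·v_{0} + v_{4} + v_{7} ; sig = [2:1,1,2]
  P = {3,8}:  v_{3} + v_{8} = 2·v_{4} + v_{6} ; sig = [2:1,2]
  P = {0,7,8}:  v_{0} + v_{7} + v_{8} = 0 ; sig = [3:]
  P = {1,2,4}:  v_{1} + v_{2} + v_{4} = 0 ; sig = [3:]
  P = {0,4,5}:  v_{0} + v_{4} + v_{5} = v_{3} ; sig = [3:1]
  P = {1,4,6}:  v_{1} + v_{4} + v_{6} = v_{0} ; sig = [3:1]
  P = {4,6,7}:  v_{4} + v_{6} + v_{7} = v_{5} ; sig = [3:1]
  P = {6,7,8}:  v_{6} + v_{7} + v_{8} = v_{2} ; sig = [3:1]
  P = {3,6,7}:  v_{3} + v_{6} + v_{7} = v_{0} + 2·v_{5} ; sig = [3:1,2]

Signatures (|P|; sorted positive RHS coefficients), sorted:
    |P|=2: 6 collections, coeffs (1), (1,1), (1,1), (1,1,1), (1,1,2), (1,2)
    |P|=3: 7 collections, coeffs (), (), (1), (1), (1), (1), (1,2)


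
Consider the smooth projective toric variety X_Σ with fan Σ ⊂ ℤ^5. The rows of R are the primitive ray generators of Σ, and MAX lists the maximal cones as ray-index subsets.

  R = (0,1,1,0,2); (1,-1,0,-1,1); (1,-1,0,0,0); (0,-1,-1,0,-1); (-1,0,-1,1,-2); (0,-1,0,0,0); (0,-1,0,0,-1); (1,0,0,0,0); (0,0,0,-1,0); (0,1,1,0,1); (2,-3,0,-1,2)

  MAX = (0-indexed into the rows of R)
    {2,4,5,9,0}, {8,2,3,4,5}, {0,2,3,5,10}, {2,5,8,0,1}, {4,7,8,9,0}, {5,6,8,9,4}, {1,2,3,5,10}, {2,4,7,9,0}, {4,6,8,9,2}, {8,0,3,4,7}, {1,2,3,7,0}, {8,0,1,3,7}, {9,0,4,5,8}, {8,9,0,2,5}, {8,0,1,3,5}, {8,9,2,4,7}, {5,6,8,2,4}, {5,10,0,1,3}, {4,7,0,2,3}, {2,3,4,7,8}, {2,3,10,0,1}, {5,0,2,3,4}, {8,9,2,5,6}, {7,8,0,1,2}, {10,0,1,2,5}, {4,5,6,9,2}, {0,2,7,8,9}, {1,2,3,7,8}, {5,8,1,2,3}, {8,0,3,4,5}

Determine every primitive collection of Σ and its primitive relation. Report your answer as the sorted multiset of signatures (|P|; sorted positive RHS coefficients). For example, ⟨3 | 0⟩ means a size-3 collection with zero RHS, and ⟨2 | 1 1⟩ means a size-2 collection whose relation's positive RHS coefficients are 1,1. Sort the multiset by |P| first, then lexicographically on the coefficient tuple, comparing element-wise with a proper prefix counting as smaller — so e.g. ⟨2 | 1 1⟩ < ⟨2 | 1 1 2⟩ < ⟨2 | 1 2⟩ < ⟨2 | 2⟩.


Σ has 17 primitive collections:

  • {3,9}:  v_{3} + v_{9} = 0 — sig = ⟨2 | 0⟩
  • {1,4}:  v_{1} + v_{4} = v_{3} — sig = ⟨2 | 1⟩
  • {5,7}:  v_{5} + v_{7} = v_{2} — sig = ⟨2 | 1⟩
  • {0,6}:  v_{0} + v_{6} = v_{5} + v_{9} — sig = ⟨2 | 1 1⟩
  • {1,6}:  v_{1} + v_{6} = v_{2} + v_{5} + v_{8} — sig = ⟨2 | 1 1 1⟩
  • {1,9}:  v_{1} + v_{9} = v_{0} + v_{2} + v_{8} — sig = ⟨2 | 1 1 1⟩
  • {3,6}:  v_{3} + v_{6} = v_{2} + v_{4} + v_{5} + v_{8} — sig = ⟨2 | 1 1 1 1⟩
  • {9,10}:  v_{9} + v_{10} = v_{0} + v_{1} + v_{2} + v_{5} — sig = ⟨2 | 1 1 1 1⟩
  • {4,10}:  v_{4} + v_{10} = v_{0} + v_{2} + 2·v_{3} + v_{5} — sig = ⟨2 | 1 1 1 2⟩
  • {6,7}:  v_{6} + v_{7} = 2·v_{2} + v_{4} + v_{8} + v_{9} — sig = ⟨2 | 1 1 1 2⟩
  • {7,10}:  v_{7} + v_{10} = v_{0} + v_{1} + 2·v_{2} + v_{3} — sig = ⟨2 | 1 1 1 2⟩
  • {6,10}:  v_{6} + v_{10} = v_{1} + v_{2} + 2·v_{5} — sig = ⟨2 | 1 1 2⟩
  • {8,10}:  v_{8} + v_{10} = 2·v_{1} + v_{5} — sig = ⟨2 | 1 2⟩
  • {0,2,4,8}:  v_{0} + v_{2} + v_{4} + v_{8} = 0 — sig = ⟨4 | 0⟩
  • {0,2,3,8}:  v_{0} + v_{2} + v_{3} + v_{8} = v_{1} — sig = ⟨4 | 1⟩
  • {0,1,2,3,5}:  v_{0} + v_{1} + v_{2} + v_{3} + v_{5} = v_{10} — sig = ⟨5 | 1⟩
  • {2,4,5,8,9}:  v_{2} + v_{4} + v_{5} + v_{8} + v_{9} = v_{6} — sig = ⟨5 | 1⟩

Hence PRS(X_Σ) =
{ ⟨2 | 0⟩,  ⟨2 | 1⟩ ×2,  ⟨2 | 1 1⟩,  ⟨2 | 1 1 1⟩ ×2,  ⟨2 | 1 1 1 1⟩ ×2,  ⟨2 | 1 1 1 2⟩ ×3,  ⟨2 | 1 1 2⟩,  ⟨2 | 1 2⟩,  ⟨4 | 0⟩,  ⟨4 | 1⟩,  ⟨5 | 1⟩ ×2 }


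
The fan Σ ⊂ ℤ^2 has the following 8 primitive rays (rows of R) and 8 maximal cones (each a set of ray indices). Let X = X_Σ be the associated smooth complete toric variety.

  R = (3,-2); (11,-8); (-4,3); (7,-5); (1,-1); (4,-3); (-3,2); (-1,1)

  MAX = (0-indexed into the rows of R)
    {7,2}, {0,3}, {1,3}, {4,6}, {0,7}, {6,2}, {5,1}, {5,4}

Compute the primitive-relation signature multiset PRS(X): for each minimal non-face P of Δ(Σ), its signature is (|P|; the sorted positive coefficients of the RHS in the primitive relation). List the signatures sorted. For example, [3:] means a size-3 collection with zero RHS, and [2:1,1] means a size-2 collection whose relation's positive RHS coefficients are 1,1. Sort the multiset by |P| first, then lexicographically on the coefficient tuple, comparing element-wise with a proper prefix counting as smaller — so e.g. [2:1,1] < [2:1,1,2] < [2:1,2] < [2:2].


20 collections generate NE(X_Σ); each relation:

  P = {0,6}:  v_{0} + v_{6} = 0  ⟹  sig = [2:]
  P = {2,5}:  v_{2} + v_{5} = 0  ⟹  sig = [2:]
  P = {4,7}:  v_{4} + v_{7} = 0  ⟹  sig = [2:]
  P = {0,2}:  v_{0} + v_{2} = v_{7}  ⟹  sig = [2:1]
  P = {0,4}:  v_{0} + v_{4} = v_{5}  ⟹  sig = [2:1]
  P = {0,5}:  v_{0} + v_{5} = v_{3}  ⟹  sig = [2:1]
  P = {1,2}:  v_{1} + v_{2} = v_{3}  ⟹  sig = [2:1]
  P = {2,3}:  v_{2} + v_{3} = v_{0}  ⟹  sig = [2:1]
  P = {2,4}:  v_{2} + v_{4} = v_{6}  ⟹  sig = [2:1]
  P = {3,5}:  v_{3} + v_{5} = v_{1}  ⟹  sig = [2:1]
  P = {3,6}:  v_{3} + v_{6} = v_{5}  ⟹  sig = [2:1]
  P = {5,6}:  v_{5} + v_{6} = v_{4}  ⟹  sig = [2:1]
  P = {5,7}:  v_{5} + v_{7} = v_{0}  ⟹  sig = [2:1]
  P = {6,7}:  v_{6} + v_{7} = v_{2}  ⟹  sig = [2:1]
  P = {1,7}:  v_{1} + v_{7} = v_{0} + v_{3}  ⟹  sig = [2:1,1]
  P = {0,1}:  v_{0} + v_{1} = 2·v_{3}  ⟹  sig = [2:2]
  P = {1,6}:  v_{1} + v_{6} = 2·v_{5}  ⟹  sig = [2:2]
  P = {3,4}:  v_{3} + v_{4} = 2·v_{5}  ⟹  sig = [2:2]
  P = {3,7}:  v_{3} + v_{7} = 2·v_{0}  ⟹  sig = [2:2]
  P = {1,4}:  v_{1} + v_{4} = 3·v_{5}  ⟹  sig = [2:3]

Signatures (|P|; sorted positive RHS coefficients), sorted:
    [2:]
    [2:]
    [2:]
    [2:1]
    [2:1]
    [2:1]
    [2:1]
    [2:1]
    [2:1]
    [2:1]
    [2:1]
    [2:1]
    [2:1]
    [2:1]
    [2:1,1]
    [2:2]
    [2:2]
    [2:2]
    [2:2]
    [2:3]


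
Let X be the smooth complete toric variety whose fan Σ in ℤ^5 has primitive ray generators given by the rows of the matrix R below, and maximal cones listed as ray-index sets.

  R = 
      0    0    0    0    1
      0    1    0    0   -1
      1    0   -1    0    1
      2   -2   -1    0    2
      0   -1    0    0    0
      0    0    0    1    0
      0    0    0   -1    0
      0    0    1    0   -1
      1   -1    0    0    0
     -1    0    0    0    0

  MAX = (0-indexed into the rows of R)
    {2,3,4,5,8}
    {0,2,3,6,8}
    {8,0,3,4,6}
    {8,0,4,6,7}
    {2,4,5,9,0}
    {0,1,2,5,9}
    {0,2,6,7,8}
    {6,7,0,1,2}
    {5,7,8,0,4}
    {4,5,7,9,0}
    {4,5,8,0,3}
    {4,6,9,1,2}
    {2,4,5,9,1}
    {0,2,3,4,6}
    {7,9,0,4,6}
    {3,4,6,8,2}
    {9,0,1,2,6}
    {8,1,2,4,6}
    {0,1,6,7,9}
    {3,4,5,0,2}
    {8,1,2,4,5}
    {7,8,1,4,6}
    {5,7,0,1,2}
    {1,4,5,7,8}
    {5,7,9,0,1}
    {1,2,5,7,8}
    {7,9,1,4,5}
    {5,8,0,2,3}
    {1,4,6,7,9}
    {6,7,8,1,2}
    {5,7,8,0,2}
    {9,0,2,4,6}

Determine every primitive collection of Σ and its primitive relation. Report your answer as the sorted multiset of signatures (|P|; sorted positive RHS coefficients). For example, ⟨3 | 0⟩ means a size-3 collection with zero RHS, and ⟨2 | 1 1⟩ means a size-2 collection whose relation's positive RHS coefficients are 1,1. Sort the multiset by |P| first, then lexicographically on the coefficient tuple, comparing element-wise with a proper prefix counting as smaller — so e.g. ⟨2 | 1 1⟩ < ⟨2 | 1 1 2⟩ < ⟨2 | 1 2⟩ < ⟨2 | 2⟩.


10 collections generate NE(X_Σ); each relation:

  • {5,6}:  v_{5} + v_{6} = 0  ⇒ sig = ⟨2 | 0⟩
  • {8,9}:  v_{8} + v_{9} = v_{4}  ⇒ sig = ⟨2 | 1⟩
  • {1,3}:  v_{1} + v_{3} = v_{2} + v_{8}  ⇒ sig = ⟨2 | 1 1⟩
  • {3,9}:  v_{3} + v_{9} = v_{0} + v_{2} + 2·v_{4}  ⇒ sig = ⟨2 | 1 1 2⟩
  • {3,7}:  v_{3} + v_{7} = v_{0} + 2·v_{8}  ⇒ sig = ⟨2 | 1 2⟩
  • {0,1,4}:  v_{0} + v_{1} + v_{4} = 0  ⇒ sig = ⟨3 | 0⟩
  • {2,7,9}:  v_{2} + v_{7} + v_{9} = 0  ⇒ sig = ⟨3 | 0⟩
  • {2,4,7}:  v_{2} + v_{4} + v_{7} = v_{8}  ⇒ sig = ⟨3 | 1⟩
  • {0,1,8}:  v_{0} + v_{1} + v_{8} = v_{2} + v_{7}  ⇒ sig = ⟨3 | 1 1⟩
  • {0,2,4,8}:  v_{0} + v_{2} + v_{4} + v_{8} = v_{3}  ⇒ sig = ⟨4 | 1⟩

Hence PRS(X_Σ) =
[⟨2 | 0⟩, ⟨2 | 1⟩, ⟨2 | 1 1⟩, ⟨2 | 1 1 2⟩, ⟨2 | 1 2⟩, ⟨3 | 0⟩, ⟨3 | 0⟩, ⟨3 | 1⟩, ⟨3 | 1 1⟩, ⟨4 | 1⟩]


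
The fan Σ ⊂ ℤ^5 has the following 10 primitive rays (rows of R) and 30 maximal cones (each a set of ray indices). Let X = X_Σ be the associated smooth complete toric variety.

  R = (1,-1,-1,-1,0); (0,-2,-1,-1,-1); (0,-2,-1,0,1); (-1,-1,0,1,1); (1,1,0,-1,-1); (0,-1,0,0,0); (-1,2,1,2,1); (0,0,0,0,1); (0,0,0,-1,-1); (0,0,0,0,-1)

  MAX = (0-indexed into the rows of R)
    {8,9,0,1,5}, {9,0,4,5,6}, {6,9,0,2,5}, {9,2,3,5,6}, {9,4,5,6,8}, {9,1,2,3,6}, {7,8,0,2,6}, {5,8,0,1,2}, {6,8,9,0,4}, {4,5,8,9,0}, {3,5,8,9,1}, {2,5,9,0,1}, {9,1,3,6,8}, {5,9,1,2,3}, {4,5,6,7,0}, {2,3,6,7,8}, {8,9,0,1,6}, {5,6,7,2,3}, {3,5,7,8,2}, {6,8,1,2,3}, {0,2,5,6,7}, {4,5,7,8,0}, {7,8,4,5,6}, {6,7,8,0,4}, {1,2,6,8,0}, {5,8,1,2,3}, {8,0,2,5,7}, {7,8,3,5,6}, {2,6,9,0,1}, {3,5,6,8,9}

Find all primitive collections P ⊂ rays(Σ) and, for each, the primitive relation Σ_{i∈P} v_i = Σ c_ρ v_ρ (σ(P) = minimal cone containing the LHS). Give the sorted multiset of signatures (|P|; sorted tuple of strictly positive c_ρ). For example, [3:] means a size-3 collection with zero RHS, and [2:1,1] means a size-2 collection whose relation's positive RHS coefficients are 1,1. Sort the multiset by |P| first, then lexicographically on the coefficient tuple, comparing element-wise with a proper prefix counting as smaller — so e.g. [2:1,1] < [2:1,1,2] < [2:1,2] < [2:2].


10 collections generate NE(X_Σ); each relation:

  P={3,4}:  v_{3} + v_{4} = 0  so sig = [2:]
  P={7,9}:  v_{7} + v_{9} = 0  so sig = [2:]
  P={0,3}:  v_{0} + v_{3} = v_{2}  so sig = [2:1]
  P={2,4}:  v_{2} + v_{4} = v_{0}  so sig = [2:1]
  P={1,7}:  v_{1} + v_{7} = v_{2} + v_{8}  so sig = [2:1,1]
  P={1,4}:  v_{1} + v_{4} = v_{0} + v_{8} + v_{9}  so sig = [2:1,1,1]
  P={2,8,9}:  v_{2} + v_{8} + v_{9} = v_{1}  so sig = [3:1]
  P={1,5,6}:  v_{1} + v_{5} + v_{6} = v_{3} + v_{9}  so sig = [3:1,1]
  P={0,5,6,8}:  v_{0} + v_{5} + v_{6} + v_{8} = 0  so sig = [4:]
  P={2,5,6,8}:  v_{2} + v_{5} + v_{6} + v_{8} = v_{3}  so sig = [4:1]

Sorted signature multiset PRS(X):
{ [2:] ×2,  [2:1] ×2,  [2:1,1],  [2:1,1,1],  [3:1],  [3:1,1],  [4:],  [4:1] }


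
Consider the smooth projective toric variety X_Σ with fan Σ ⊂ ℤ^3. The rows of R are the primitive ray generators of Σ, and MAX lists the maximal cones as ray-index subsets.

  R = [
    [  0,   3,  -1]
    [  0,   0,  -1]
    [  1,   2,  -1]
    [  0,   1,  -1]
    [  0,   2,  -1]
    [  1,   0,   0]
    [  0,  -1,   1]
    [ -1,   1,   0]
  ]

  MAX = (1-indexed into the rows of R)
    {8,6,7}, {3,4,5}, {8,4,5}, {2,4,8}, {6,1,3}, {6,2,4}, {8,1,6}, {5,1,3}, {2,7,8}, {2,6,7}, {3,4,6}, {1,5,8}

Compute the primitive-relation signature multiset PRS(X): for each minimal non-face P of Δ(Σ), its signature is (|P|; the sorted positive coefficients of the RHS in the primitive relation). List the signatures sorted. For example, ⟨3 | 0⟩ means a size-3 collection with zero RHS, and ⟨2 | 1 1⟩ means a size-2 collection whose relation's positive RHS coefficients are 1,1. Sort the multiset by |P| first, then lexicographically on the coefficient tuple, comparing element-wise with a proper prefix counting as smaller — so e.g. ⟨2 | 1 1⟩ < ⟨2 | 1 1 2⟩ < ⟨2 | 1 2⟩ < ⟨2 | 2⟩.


Σ has 12 primitive collections:

  P = {4,7}:  v_{4} + v_{7} = 0  ⇒ sig = ⟨2 | 0⟩
  P = {3,8}:  v_{3} + v_{8} = v_{1}  ⇒ sig = ⟨2 | 1⟩
  P = {5,6}:  v_{5} + v_{6} = v_{3}  ⇒ sig = ⟨2 | 1⟩
  P = {1,2}:  v_{1} + v_{2} = v_{4} + v_{5}  ⇒ sig = ⟨2 | 1 1⟩
  P = {5,7}:  v_{5} + v_{7} = v_{6} + v_{8}  ⇒ sig = ⟨2 | 1 1⟩
  P = {2,3}:  v_{2} + v_{3} = 2·v_{4} + v_{6}  ⇒ sig = ⟨2 | 1 2⟩
  P = {3,7}:  v_{3} + v_{7} = 2·v_{6} + v_{8}  ⇒ sig = ⟨2 | 1 2⟩
  P = {1,4}:  v_{1} + v_{4} = 2·v_{5}  ⇒ sig = ⟨2 | 2⟩
  P = {2,5}:  v_{2} + v_{5} = 2·v_{4}  ⇒ sig = ⟨2 | 2⟩
  P = {1,7}:  v_{1} + v_{7} = 2·v_{6} + 2·v_{8}  ⇒ sig = ⟨2 | 2 2⟩
  P = {2,6,8}:  v_{2} + v_{6} + v_{8} = v_{4}  ⇒ sig = ⟨3 | 1⟩
  P = {4,6,8}:  v_{4} + v_{6} + v_{8} = v_{5}  ⇒ sig = ⟨3 | 1⟩

so the primitive-relation signature multiset is
[⟨2 | 0⟩, ⟨2 | 1⟩, ⟨2 | 1⟩, ⟨2 | 1 1⟩, ⟨2 | 1 1⟩, ⟨2 | 1 2⟩, ⟨2 | 1 2⟩, ⟨2 | 2⟩, ⟨2 | 2⟩, ⟨2 | 2 2⟩, ⟨3 | 1⟩, ⟨3 | 1⟩]


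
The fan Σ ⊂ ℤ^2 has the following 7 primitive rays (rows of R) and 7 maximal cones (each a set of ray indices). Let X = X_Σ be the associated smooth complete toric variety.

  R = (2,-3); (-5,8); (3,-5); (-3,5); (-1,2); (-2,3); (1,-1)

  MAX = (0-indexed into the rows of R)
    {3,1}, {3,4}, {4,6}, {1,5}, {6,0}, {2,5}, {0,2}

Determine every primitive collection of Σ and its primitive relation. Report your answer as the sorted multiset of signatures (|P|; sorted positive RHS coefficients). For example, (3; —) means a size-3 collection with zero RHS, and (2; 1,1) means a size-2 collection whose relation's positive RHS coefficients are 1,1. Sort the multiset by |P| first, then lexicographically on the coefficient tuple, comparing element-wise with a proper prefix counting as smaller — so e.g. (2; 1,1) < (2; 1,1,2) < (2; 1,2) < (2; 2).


|primitive collections| = 14. Relations:

  • {0,5}:  v_{0} + v_{5} = 0  ⇒ sig = (2; —)
  • {2,3}:  v_{2} + v_{3} = 0  ⇒ sig = (2; —)
  • {0,1}:  v_{0} + v_{1} = v_{3}  ⇒ sig = (2; 1)
  • {0,3}:  v_{0} + v_{3} = v_{4}  ⇒ sig = (2; 1)
  • {0,4}:  v_{0} + v_{4} = v_{6}  ⇒ sig = (2; 1)
  • {1,2}:  v_{1} + v_{2} = v_{5}  ⇒ sig = (2; 1)
  • {2,4}:  v_{2} + v_{4} = v_{0}  ⇒ sig = (2; 1)
  • {3,5}:  v_{3} + v_{5} = v_{1}  ⇒ sig = (2; 1)
  • {4,5}:  v_{4} + v_{5} = v_{3}  ⇒ sig = (2; 1)
  • {5,6}:  v_{5} + v_{6} = v_{4}  ⇒ sig = (2; 1)
  • {1,6}:  v_{1} + v_{6} = v_{3} + v_{4}  ⇒ sig = (2; 1,1)
  • {1,4}:  v_{1} + v_{4} = 2·v_{3}  ⇒ sig = (2; 2)
  • {2,6}:  v_{2} + v_{6} = 2·v_{0}  ⇒ sig = (2; 2)
  • {3,6}:  v_{3} + v_{6} = 2·v_{4}  ⇒ sig = (2; 2)

Hence PRS(X_Σ) =
{ (2; —) ×2,  (2; 1) ×8,  (2; 1,1),  (2; 2) ×3 }


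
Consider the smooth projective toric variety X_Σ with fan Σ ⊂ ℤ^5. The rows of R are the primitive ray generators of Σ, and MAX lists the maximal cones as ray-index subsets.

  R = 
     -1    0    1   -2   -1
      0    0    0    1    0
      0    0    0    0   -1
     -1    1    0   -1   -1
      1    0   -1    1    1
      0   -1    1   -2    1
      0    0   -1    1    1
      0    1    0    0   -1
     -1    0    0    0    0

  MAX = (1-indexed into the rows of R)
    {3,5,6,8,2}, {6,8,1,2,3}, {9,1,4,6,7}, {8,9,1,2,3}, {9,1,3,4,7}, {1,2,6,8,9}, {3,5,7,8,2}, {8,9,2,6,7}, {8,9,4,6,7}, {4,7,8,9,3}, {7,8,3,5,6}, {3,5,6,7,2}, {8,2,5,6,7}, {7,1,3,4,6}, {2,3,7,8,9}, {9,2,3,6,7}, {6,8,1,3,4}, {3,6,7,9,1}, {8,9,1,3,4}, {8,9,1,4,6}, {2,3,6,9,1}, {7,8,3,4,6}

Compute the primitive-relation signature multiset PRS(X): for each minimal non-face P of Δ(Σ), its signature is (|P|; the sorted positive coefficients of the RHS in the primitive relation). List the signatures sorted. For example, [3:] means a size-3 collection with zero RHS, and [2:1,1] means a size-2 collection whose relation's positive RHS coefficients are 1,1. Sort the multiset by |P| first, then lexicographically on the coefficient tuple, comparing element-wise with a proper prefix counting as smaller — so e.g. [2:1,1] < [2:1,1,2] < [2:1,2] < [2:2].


9 minimal non-faces of Δ(Σ) (on 9 rays):

  P={5,9}:  v_{5} + v_{9} = v_{7}  ⟹  sig = [2:1]
  P={2,4}:  v_{2} + v_{4} = v_{8} + v_{9}  ⟹  sig = [2:1,1]
  P={1,5}:  v_{1} + v_{5} = v_{3} + v_{6} + v_{7} + v_{8}  ⟹  sig = [2:1,1,1,1]
  P={4,5}:  v_{4} + v_{5} = v_{3} + v_{6} + 2·v_{7} + 2·v_{8}  ⟹  sig = [2:1,1,2,2]
  P={1,2,7}:  v_{1} + v_{2} + v_{7} = v_{9}  ⟹  sig = [3:1]
  P={1,7,8}:  v_{1} + v_{7} + v_{8} = v_{4}  ⟹  sig = [3:1]
  P={3,6,8,9}:  v_{3} + v_{6} + v_{8} + v_{9} = v_{1}  ⟹  sig = [4:1]
  P={3,4,6,9}:  v_{3} + v_{4} + v_{6} + v_{9} = 2·v_{1} + v_{7}  ⟹  sig = [4:1,2]
  P={2,3,6,7,8}:  v_{2} + v_{3} + v_{6} + v_{7} + v_{8} = 0  ⟹  sig = [5:]

Hence PRS(X_Σ) =
    [2:1]
    [2:1,1]
    [2:1,1,1,1]
    [2:1,1,2,2]
    [3:1]
    [3:1]
    [4:1]
    [4:1,2]
    [5:]


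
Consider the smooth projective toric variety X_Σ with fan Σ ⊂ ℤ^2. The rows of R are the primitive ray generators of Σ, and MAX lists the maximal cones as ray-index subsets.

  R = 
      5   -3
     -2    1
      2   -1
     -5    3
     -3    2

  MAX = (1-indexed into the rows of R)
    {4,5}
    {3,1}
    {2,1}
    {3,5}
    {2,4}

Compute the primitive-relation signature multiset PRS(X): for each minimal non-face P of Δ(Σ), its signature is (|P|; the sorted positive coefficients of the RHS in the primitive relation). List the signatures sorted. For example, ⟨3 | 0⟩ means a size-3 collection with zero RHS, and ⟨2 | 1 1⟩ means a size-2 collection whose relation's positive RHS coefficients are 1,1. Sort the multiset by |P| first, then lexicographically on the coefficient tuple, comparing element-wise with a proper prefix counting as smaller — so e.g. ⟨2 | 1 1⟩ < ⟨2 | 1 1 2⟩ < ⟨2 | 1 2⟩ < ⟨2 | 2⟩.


Σ has 5 primitive collections:

  {1,4}:  v_{1} + v_{4} = 0 ; sig = ⟨2 | 0⟩
  {2,3}:  v_{2} + v_{3} = 0 ; sig = ⟨2 | 0⟩
  {1,5}:  v_{1} + v_{5} = v_{3} ; sig = ⟨2 | 1⟩
  {2,5}:  v_{2} + v_{5} = v_{4} ; sig = ⟨2 | 1⟩
  {3,4}:  v_{3} + v_{4} = v_{5} ; sig = ⟨2 | 1⟩

Signatures (|P|; sorted positive RHS coefficients), sorted:
    ⟨2 | 0⟩
    ⟨2 | 0⟩
    ⟨2 | 1⟩
    ⟨2 | 1⟩
    ⟨2 | 1⟩


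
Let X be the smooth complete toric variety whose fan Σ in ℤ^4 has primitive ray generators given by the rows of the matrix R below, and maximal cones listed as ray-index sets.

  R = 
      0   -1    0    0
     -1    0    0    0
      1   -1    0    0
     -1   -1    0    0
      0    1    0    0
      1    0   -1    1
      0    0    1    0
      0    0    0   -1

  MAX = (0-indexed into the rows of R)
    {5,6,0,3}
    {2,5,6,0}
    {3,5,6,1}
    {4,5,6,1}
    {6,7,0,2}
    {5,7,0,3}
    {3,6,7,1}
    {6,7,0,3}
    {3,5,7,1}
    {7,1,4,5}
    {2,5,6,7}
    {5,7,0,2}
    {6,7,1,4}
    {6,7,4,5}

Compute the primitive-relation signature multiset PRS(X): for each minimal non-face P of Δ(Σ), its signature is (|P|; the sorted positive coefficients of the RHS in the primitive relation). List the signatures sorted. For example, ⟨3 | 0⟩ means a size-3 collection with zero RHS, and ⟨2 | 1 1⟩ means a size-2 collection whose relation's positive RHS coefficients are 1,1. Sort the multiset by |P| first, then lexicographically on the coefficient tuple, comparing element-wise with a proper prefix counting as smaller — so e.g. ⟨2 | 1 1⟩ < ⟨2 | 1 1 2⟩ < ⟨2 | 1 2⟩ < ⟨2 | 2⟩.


Primitive collections (9):

  • {0,4}:  v_{0} + v_{4} = 0 ; sig = ⟨2 | 0⟩
  • {0,1}:  v_{0} + v_{1} = v_{3} ; sig = ⟨2 | 1⟩
  • {1,2}:  v_{1} + v_{2} = v_{0} ; sig = ⟨2 | 1⟩
  • {3,4}:  v_{3} + v_{4} = v_{1} ; sig = ⟨2 | 1⟩
  • {2,4}:  v_{2} + v_{4} = v_{5} + v_{6} + v_{7} ; sig = ⟨2 | 1 1 1⟩
  • {2,3}:  v_{2} + v_{3} = 2·v_{0} ; sig = ⟨2 | 2⟩
  • {1,5,6,7}:  v_{1} + v_{5} + v_{6} + v_{7} = 0 ; sig = ⟨4 | 0⟩
  • {0,5,6,7}:  v_{0} + v_{5} + v_{6} + v_{7} = v_{2} ; sig = ⟨4 | 1⟩
  • {3,5,6,7}:  v_{3} + v_{5} + v_{6} + v_{7} = v_{0} ; sig = ⟨4 | 1⟩

Signatures (|P|; sorted positive RHS coefficients), sorted:
    |P|=2: 6 collections, coeffs (), (1), (1), (1), (1,1,1), (2)
    |P|=4: 3 collections, coeffs (), (1), (1)


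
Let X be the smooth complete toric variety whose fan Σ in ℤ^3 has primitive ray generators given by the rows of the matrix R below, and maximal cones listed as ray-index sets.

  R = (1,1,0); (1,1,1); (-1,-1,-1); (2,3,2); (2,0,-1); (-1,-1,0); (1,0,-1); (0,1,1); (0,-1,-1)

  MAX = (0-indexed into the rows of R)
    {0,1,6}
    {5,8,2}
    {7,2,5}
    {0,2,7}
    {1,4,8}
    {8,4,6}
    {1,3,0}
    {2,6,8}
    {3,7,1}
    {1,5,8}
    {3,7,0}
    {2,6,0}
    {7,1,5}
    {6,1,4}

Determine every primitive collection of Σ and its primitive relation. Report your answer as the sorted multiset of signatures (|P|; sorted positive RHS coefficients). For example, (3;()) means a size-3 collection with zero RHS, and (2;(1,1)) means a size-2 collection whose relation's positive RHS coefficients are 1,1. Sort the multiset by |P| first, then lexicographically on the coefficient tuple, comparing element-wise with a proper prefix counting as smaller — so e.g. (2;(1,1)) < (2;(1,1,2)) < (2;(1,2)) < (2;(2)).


Δ(Σ) — 9 vertices, 17 min non-faces:

  P={0,5}:  v_{0} + v_{5} = 0  →  sig = (2;())
  P={1,2}:  v_{1} + v_{2} = 0  →  sig = (2;())
  P={7,8}:  v_{7} + v_{8} = 0  →  sig = (2;())
  P={0,8}:  v_{0} + v_{8} = v_{6}  →  sig = (2;(1))
  P={5,6}:  v_{5} + v_{6} = v_{8}  →  sig = (2;(1))
  P={6,7}:  v_{6} + v_{7} = v_{0}  →  sig = (2;(1))
  P={2,3}:  v_{2} + v_{3} = v_{0} + v_{7}  →  sig = (2;(1,1))
  P={2,4}:  v_{2} + v_{4} = v_{6} + v_{8}  →  sig = (2;(1,1))
  P={3,5}:  v_{3} + v_{5} = v_{1} + v_{7}  →  sig = (2;(1,1))
  P={3,8}:  v_{3} + v_{8} = v_{0} + v_{1}  →  sig = (2;(1,1))
  P={4,7}:  v_{4} + v_{7} = v_{1} + v_{6}  →  sig = (2;(1,1))
  P={3,4}:  v_{3} + v_{4} = v_{0} + 2·v_{1} + v_{6}  →  sig = (2;(1,1,2))
  P={0,4}:  v_{0} + v_{4} = v_{1} + 2·v_{6}  →  sig = (2;(1,2))
  P={3,6}:  v_{3} + v_{6} = 2·v_{0} + v_{1}  →  sig = (2;(1,2))
  P={4,5}:  v_{4} + v_{5} = v_{1} + 2·v_{8}  →  sig = (2;(1,2))
  P={0,1,7}:  v_{0} + v_{1} + v_{7} = v_{3}  →  sig = (3;(1))
  P={1,6,8}:  v_{1} + v_{6} + v_{8} = v_{4}  →  sig = (3;(1))

so the primitive-relation signature multiset is
    |P|=2: 15 collections, coeffs (), (), (), (1), (1), (1), (1,1), (1,1), (1,1), (1,1), (1,1), (1,1,2), (1,2), (1,2), (1,2)
    |P|=3: 2 collections, coeffs (1), (1)


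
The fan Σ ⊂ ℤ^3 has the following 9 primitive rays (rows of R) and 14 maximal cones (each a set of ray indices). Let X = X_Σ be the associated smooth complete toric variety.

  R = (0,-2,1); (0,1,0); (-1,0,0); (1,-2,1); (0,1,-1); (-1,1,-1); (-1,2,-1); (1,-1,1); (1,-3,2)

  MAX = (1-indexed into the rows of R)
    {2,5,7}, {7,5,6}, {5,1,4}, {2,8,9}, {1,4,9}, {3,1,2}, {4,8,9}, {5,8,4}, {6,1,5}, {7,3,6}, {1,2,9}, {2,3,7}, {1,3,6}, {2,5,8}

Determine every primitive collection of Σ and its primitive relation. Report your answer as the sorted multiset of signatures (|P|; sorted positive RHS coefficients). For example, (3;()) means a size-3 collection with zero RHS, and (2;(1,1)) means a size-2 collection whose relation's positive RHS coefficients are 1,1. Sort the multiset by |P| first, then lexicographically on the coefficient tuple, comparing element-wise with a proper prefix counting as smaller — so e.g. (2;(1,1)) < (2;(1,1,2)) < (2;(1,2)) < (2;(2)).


|primitive collections| = 16. Relations:

  {4,7}:  v_{4} + v_{7} = 0 ; sig = (2;())
  {6,8}:  v_{6} + v_{8} = 0 ; sig = (2;())
  {1,7}:  v_{1} + v_{7} = v_{3} ; sig = (2;(1))
  {1,8}:  v_{1} + v_{8} = v_{9} ; sig = (2;(1))
  {2,4}:  v_{2} + v_{4} = v_{8} ; sig = (2;(1))
  {2,6}:  v_{2} + v_{6} = v_{7} ; sig = (2;(1))
  {3,4}:  v_{3} + v_{4} = v_{1} ; sig = (2;(1))
  {3,5}:  v_{3} + v_{5} = v_{6} ; sig = (2;(1))
  {5,9}:  v_{5} + v_{9} = v_{4} ; sig = (2;(1))
  {6,9}:  v_{6} + v_{9} = v_{1} ; sig = (2;(1))
  {7,8}:  v_{7} + v_{8} = v_{2} ; sig = (2;(1))
  {3,8}:  v_{3} + v_{8} = v_{1} + v_{2} ; sig = (2;(1,1))
  {4,6}:  v_{4} + v_{6} = v_{1} + v_{5} ; sig = (2;(1,1))
  {7,9}:  v_{7} + v_{9} = v_{1} + v_{2} ; sig = (2;(1,1))
  {3,9}:  v_{3} + v_{9} = 2·v_{1} + v_{2} ; sig = (2;(1,2))
  {1,2,5}:  v_{1} + v_{2} + v_{5} = 0 ; sig = (3;())

Sorted signature multiset PRS(X):
    |P|=2: 15 collections, coeffs (), (), (1), (1), (1), (1), (1), (1), (1), (1), (1), (1,1), (1,1), (1,1), (1,2)
    |P|=3: 1 collection, coeffs ()


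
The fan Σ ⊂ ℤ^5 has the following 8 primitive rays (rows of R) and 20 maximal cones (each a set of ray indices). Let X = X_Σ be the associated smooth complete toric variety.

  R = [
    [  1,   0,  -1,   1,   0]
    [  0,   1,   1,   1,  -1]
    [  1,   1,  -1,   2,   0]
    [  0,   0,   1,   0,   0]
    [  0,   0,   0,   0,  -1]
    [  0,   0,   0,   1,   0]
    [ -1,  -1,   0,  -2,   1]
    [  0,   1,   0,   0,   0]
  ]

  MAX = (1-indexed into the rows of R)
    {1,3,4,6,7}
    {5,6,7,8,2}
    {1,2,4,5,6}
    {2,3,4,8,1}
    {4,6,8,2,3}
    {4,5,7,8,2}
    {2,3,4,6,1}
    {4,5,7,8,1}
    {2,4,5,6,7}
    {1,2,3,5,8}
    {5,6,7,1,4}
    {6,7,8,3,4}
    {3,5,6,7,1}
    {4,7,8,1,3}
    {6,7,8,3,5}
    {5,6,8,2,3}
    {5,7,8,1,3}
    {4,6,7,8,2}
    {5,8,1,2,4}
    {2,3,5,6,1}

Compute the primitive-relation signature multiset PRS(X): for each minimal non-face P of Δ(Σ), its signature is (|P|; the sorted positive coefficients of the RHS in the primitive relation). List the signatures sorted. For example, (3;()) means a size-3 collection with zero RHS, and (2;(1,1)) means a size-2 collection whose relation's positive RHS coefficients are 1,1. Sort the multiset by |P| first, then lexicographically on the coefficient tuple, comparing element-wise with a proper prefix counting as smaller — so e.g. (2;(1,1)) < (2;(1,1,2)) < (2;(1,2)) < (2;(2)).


5 minimal non-faces of Δ(Σ) (on 8 rays):

  P={1,2,7}:  v_{1} + v_{2} + v_{7} = 0 ; sig = (3;())
  P={1,6,8}:  v_{1} + v_{6} + v_{8} = v_{3} ; sig = (3;(1))
  P={2,3,7}:  v_{2} + v_{3} + v_{7} = v_{6} + v_{8} ; sig = (3;(1,1))
  P={3,4,5}:  v_{3} + v_{4} + v_{5} = v_{1} + v_{2} ; sig = (3;(1,1))
  P={4,5,6,8}:  v_{4} + v_{5} + v_{6} + v_{8} = v_{2} ; sig = (4;(1))

Sorted signature multiset PRS(X):
    |P|=3: 4 collections, coeffs (), (1), (1,1), (1,1)
    |P|=4: 1 collection, coeffs (1)


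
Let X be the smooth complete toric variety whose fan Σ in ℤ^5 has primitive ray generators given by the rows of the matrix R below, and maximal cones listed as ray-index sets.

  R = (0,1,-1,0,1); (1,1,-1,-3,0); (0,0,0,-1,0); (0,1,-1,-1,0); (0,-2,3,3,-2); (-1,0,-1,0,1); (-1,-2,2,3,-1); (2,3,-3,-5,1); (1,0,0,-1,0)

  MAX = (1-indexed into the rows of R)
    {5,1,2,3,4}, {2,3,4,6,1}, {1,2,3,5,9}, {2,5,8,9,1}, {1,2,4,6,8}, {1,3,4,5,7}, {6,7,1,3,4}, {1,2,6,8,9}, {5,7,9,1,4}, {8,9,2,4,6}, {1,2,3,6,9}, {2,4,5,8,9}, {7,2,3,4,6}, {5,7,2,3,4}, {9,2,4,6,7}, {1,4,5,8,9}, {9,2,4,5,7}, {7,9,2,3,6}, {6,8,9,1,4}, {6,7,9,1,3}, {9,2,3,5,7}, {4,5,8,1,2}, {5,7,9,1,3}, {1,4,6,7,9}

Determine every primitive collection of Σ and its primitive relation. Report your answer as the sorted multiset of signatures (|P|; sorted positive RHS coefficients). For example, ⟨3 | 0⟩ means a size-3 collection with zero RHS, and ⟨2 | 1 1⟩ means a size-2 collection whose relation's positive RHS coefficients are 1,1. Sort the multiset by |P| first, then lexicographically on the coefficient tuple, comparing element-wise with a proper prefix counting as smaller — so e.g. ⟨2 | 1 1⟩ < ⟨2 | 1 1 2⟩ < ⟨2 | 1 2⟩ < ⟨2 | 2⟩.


Δ(Σ) — 9 vertices, 6 min non-faces:

  P = {5,6}:  v_{5} + v_{6} = v_{7}  ⟹  sig = ⟨2 | 1⟩
  P = {7,8}:  v_{7} + v_{8} = v_{4} + v_{9}  ⟹  sig = ⟨2 | 1 1⟩
  P = {3,8}:  v_{3} + v_{8} = v_{1} + 2·v_{2}  ⟹  sig = ⟨2 | 1 2⟩
  P = {1,2,7}:  v_{1} + v_{2} + v_{7} = 0  ⟹  sig = ⟨3 | 0⟩
  P = {3,4,9}:  v_{3} + v_{4} + v_{9} = v_{2}  ⟹  sig = ⟨3 | 1⟩
  P = {1,2,4,9}:  v_{1} + v_{2} + v_{4} + v_{9} = v_{8}  ⟹  sig = ⟨4 | 1⟩

so the primitive-relation signature multiset is
    ⟨2 | 1⟩
    ⟨2 | 1 1⟩
    ⟨2 | 1 2⟩
    ⟨3 | 0⟩
    ⟨3 | 1⟩
    ⟨4 | 1⟩


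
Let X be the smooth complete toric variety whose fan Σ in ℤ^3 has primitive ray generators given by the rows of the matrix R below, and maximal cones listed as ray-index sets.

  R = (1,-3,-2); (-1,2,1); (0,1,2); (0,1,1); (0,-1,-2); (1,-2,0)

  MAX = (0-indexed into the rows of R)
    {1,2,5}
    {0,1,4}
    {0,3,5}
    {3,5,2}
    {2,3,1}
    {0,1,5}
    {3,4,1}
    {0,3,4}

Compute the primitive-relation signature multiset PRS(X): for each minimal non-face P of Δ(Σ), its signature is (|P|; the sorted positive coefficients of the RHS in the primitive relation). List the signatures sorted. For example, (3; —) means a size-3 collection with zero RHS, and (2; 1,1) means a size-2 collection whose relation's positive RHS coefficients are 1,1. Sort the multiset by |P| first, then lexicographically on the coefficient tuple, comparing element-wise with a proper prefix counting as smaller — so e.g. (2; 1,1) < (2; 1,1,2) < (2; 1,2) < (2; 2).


|primitive collections| = 5. Relations:

  {2,4}:  v_{2} + v_{4} = 0 — sig = (2; —)
  {0,2}:  v_{0} + v_{2} = v_{5} — sig = (2; 1)
  {4,5}:  v_{4} + v_{5} = v_{0} — sig = (2; 1)
  {0,1,3}:  v_{0} + v_{1} + v_{3} = 0 — sig = (3; —)
  {1,3,5}:  v_{1} + v_{3} + v_{5} = v_{2} — sig = (3; 1)

Signatures (|P|; sorted positive RHS coefficients), sorted:
    (2; —)
    (2; 1)
    (2; 1)
    (3; —)
    (3; 1)


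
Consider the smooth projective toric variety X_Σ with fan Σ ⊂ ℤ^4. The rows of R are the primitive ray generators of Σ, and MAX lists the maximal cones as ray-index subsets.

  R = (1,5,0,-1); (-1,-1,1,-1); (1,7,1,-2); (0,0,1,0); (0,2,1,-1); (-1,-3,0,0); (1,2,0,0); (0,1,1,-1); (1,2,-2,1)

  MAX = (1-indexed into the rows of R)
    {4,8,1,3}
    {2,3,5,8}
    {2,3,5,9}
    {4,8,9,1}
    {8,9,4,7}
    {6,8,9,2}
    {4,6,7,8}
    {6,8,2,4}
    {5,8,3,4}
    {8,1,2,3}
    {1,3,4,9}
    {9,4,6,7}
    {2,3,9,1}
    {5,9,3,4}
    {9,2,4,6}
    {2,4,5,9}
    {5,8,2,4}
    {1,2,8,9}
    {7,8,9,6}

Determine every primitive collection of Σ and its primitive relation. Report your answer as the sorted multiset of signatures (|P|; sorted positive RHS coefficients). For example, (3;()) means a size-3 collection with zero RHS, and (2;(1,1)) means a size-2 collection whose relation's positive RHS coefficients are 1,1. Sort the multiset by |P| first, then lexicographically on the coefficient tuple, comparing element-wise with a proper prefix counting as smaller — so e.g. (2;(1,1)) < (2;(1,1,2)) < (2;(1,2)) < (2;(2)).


Σ has 14 primitive collections:

  {1,5}:  v_{1} + v_{5} = v_{3} — sig = (2;(1))
  {2,7}:  v_{2} + v_{7} = v_{8} — sig = (2;(1))
  {5,6}:  v_{5} + v_{6} = v_{2} — sig = (2;(1))
  {3,6}:  v_{3} + v_{6} = v_{1} + v_{2} — sig = (2;(1,1))
  {1,6}:  v_{1} + v_{6} = v_{2} + v_{8} + v_{9} — sig = (2;(1,1,1))
  {3,7}:  v_{3} + v_{7} = v_{1} + v_{4} + 2·v_{8} + v_{9} — sig = (2;(1,1,1,2))
  {5,7}:  v_{5} + v_{7} = v_{4} + 2·v_{8} + v_{9} — sig = (2;(1,1,2))
  {1,7}:  v_{1} + v_{7} = v_{4} + 3·v_{8} + 2·v_{9} — sig = (2;(1,2,3))
  {5,8,9}:  v_{5} + v_{8} + v_{9} = v_{1} — sig = (3;(1))
  {1,2,4}:  v_{1} + v_{2} + v_{4} = 2·v_{5} — sig = (3;(2))
  {3,8,9}:  v_{3} + v_{8} + v_{9} = 2·v_{1} — sig = (3;(2))
  {2,3,4}:  v_{2} + v_{3} + v_{4} = 3·v_{5} — sig = (3;(3))
  {4,6,8,9}:  v_{4} + v_{6} + v_{8} + v_{9} = 0 — sig = (4;())
  {2,4,8,9}:  v_{2} + v_{4} + v_{8} + v_{9} = v_{5} — sig = (4;(1))

Signatures (|P|; sorted positive RHS coefficients), sorted:
    (2;(1))
    (2;(1))
    (2;(1))
    (2;(1,1))
    (2;(1,1,1))
    (2;(1,1,1,2))
    (2;(1,1,2))
    (2;(1,2,3))
    (3;(1))
    (3;(2))
    (3;(2))
    (3;(3))
    (4;())
    (4;(1))


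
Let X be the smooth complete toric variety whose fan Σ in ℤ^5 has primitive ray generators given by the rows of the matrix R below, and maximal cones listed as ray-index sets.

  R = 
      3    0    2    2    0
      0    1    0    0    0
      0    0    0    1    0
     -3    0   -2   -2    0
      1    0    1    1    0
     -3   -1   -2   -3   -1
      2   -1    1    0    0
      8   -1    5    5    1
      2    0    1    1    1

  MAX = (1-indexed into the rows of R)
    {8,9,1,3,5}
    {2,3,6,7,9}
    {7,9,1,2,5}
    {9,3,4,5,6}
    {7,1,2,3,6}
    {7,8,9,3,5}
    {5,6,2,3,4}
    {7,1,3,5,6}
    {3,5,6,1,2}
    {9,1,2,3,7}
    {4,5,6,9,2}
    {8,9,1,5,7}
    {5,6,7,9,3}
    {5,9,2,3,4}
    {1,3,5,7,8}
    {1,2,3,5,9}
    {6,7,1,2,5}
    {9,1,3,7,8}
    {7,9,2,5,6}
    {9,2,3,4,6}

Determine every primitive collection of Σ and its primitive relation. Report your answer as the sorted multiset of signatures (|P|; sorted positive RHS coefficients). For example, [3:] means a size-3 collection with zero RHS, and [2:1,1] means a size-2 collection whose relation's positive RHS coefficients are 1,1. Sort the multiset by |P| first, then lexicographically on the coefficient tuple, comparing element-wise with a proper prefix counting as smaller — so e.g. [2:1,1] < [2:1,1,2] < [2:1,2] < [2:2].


Σ has 9 primitive collections:

  • {1,4}:  v_{1} + v_{4} = 0 — sig = [2:]
  • {4,7}:  v_{4} + v_{7} = v_{6} + v_{9} — sig = [2:1,1]
  • {4,8}:  v_{4} + v_{8} = v_{3} + v_{5} + v_{7} + v_{9} — sig = [2:1,1,1,1]
  • {6,8}:  v_{6} + v_{8} = v_{3} + v_{5} + 2·v_{7} — sig = [2:1,1,2]
  • {2,8}:  v_{2} + v_{8} = 2·v_{1} + v_{9} — sig = [2:1,2]
  • {1,6,9}:  v_{1} + v_{6} + v_{9} = v_{7} — sig = [3:1]
  • {2,3,5,7}:  v_{2} + v_{3} + v_{5} + v_{7} = v_{1} — sig = [4:1]
  • {2,3,5,6,9}:  v_{2} + v_{3} + v_{5} + v_{6} + v_{9} = 0 — sig = [5:]
  • {1,3,5,7,9}:  v_{1} + v_{3} + v_{5} + v_{7} + v_{9} = v_{8} — sig = [5:1]

Hence PRS(X_Σ) =
    |P|=2: 5 collections, coeffs (), (1,1), (1,1,1,1), (1,1,2), (1,2)
    |P|=3: 1 collection, coeffs (1)
    |P|=4: 1 collection, coeffs (1)
    |P|=5: 2 collections, coeffs (), (1)


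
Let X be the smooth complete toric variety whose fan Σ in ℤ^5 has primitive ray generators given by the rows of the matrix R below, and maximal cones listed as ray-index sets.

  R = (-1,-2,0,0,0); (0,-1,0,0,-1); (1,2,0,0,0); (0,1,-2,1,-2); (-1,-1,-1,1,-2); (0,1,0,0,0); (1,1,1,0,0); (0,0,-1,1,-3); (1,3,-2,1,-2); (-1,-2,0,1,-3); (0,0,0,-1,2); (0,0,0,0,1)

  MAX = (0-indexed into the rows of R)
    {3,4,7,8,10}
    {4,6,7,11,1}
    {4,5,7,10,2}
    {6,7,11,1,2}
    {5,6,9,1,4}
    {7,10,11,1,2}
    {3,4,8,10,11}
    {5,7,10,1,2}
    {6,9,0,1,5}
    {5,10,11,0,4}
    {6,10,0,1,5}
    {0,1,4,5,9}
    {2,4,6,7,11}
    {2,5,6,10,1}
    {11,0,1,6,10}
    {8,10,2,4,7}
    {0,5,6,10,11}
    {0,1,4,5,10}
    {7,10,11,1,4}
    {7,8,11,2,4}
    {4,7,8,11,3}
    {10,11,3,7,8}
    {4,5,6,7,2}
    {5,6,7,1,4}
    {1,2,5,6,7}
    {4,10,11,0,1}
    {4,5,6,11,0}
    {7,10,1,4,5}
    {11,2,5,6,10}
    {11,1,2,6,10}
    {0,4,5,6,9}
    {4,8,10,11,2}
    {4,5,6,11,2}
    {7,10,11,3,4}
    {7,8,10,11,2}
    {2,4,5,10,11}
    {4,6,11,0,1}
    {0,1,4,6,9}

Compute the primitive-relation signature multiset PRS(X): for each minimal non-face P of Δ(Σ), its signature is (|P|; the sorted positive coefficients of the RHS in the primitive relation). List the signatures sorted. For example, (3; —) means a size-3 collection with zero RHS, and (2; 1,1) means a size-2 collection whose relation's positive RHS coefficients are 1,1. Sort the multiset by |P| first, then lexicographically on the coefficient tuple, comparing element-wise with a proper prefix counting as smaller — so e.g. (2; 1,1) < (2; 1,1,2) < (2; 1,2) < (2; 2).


|primitive collections| = 25. Relations:

  • {0,2}:  v_{0} + v_{2} = 0  ⟹  sig = (2; —)
  • {0,8}:  v_{0} + v_{8} = v_{3}  ⟹  sig = (2; 1)
  • {2,3}:  v_{2} + v_{3} = v_{8}  ⟹  sig = (2; 1)
  • {0,7}:  v_{0} + v_{7} = v_{1} + v_{4}  ⟹  sig = (2; 1,1)
  • {3,9}:  v_{3} + v_{9} = v_{4} + v_{7}  ⟹  sig = (2; 1,1)
  • {3,6}:  v_{3} + v_{6} = v_{2} + v_{7} + v_{11}  ⟹  sig = (2; 1,1,1)
  • {8,9}:  v_{8} + v_{9} = v_{2} + v_{4} + v_{7}  ⟹  sig = (2; 1,1,1)
  • {9,10}:  v_{9} + v_{10} = v_{0} + v_{1} + v_{5}  ⟹  sig = (2; 1,1,1)
  • {9,11}:  v_{9} + v_{11} = v_{0} + v_{4} + v_{6}  ⟹  sig = (2; 1,1,1)
  • {0,3}:  v_{0} + v_{3} = v_{4} + v_{7} + v_{10} + v_{11}  ⟹  sig = (2; 1,1,1,1)
  • {2,9}:  v_{2} + v_{9} = v_{1} + v_{4} + v_{5} + v_{6}  ⟹  sig = (2; 1,1,1,1)
  • {1,8}:  v_{1} + v_{8} = v_{2} + 2·v_{7} + v_{10} + v_{11}  ⟹  sig = (2; 1,1,1,2)
  • {1,3}:  v_{1} + v_{3} = 2·v_{7} + v_{10} + v_{11}  ⟹  sig = (2; 1,1,2)
  • {6,8}:  v_{6} + v_{8} = 2·v_{2} + v_{7} + v_{11}  ⟹  sig = (2; 1,1,2)
  • {7,9}:  v_{7} + v_{9} = 2·v_{1} + 2·v_{4} + v_{5} + v_{6}  ⟹  sig = (2; 1,1,2,2)
  • {3,5}:  v_{3} + v_{5} = 2·v_{2} + 2·v_{4} + v_{10}  ⟹  sig = (2; 1,2,2)
  • {5,8}:  v_{5} + v_{8} = 3·v_{2} + 2·v_{4} + v_{10}  ⟹  sig = (2; 1,2,3)
  • {1,5,11}:  v_{1} + v_{5} + v_{11} = 0  ⟹  sig = (3; —)
  • {4,6,10}:  v_{4} + v_{6} + v_{10} = 0  ⟹  sig = (3; —)
  • {1,2,4}:  v_{1} + v_{2} + v_{4} = v_{7}  ⟹  sig = (3; 1)
  • {5,7,11}:  v_{5} + v_{7} + v_{11} = v_{2} + v_{4}  ⟹  sig = (3; 1,1)
  • {6,7,10}:  v_{6} + v_{7} + v_{10} = v_{1} + v_{2}  ⟹  sig = (3; 1,1)
  • {0,1,4,5,6}:  v_{0} + v_{1} + v_{4} + v_{5} + v_{6} = v_{9}  ⟹  sig = (5; 1)
  • {2,4,7,10,11}:  v_{2} + v_{4} + v_{7} + v_{10} + v_{11} = v_{3}  ⟹  sig = (5; 1)
  • {4,7,8,10,11}:  v_{4} + v_{7} + v_{8} + v_{10} + v_{11} = 2·v_{3}  ⟹  sig = (5; 2)

so the primitive-relation signature multiset is
    (2; —)
    (2; 1)
    (2; 1)
    (2; 1,1)
    (2; 1,1)
    (2; 1,1,1)
    (2; 1,1,1)
    (2; 1,1,1)
    (2; 1,1,1)
    (2; 1,1,1,1)
    (2; 1,1,1,1)
    (2; 1,1,1,2)
    (2; 1,1,2)
    (2; 1,1,2)
    (2; 1,1,2,2)
    (2; 1,2,2)
    (2; 1,2,3)
    (3; —)
    (3; —)
    (3; 1)
    (3; 1,1)
    (3; 1,1)
    (5; 1)
    (5; 1)
    (5; 2)


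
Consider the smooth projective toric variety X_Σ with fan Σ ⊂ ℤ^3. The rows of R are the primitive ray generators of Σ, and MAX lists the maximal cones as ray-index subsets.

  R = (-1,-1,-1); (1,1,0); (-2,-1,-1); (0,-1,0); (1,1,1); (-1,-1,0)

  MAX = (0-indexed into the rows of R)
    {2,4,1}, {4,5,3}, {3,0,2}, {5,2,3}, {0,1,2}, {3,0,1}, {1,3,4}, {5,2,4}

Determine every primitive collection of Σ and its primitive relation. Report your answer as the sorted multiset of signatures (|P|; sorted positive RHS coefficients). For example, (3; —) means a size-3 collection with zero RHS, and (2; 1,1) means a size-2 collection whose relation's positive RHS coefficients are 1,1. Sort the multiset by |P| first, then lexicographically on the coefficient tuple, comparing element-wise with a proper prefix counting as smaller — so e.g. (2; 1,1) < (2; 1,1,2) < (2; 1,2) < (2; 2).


Minimal non-faces — 5 found among 6 rays, 8 max cones:

  {0,4}:  v_{0} + v_{4} = 0  so sig = (2; —)
  {1,5}:  v_{1} + v_{5} = 0  so sig = (2; —)
  {0,5}:  v_{0} + v_{5} = v_{2} + v_{3}  so sig = (2; 1,1)
  {1,2,3}:  v_{1} + v_{2} + v_{3} = v_{0}  so sig = (3; 1)
  {2,3,4}:  v_{2} + v_{3} + v_{4} = v_{5}  so sig = (3; 1)

Sorted signature multiset PRS(X):
[(2; —), (2; —), (2; 1,1), (3; 1), (3; 1)]
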